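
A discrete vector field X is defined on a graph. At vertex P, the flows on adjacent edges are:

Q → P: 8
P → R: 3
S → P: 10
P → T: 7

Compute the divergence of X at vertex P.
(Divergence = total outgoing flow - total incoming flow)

Divergence = sum of outgoing flows = (-8) + 3 + (-10) + 7 = -8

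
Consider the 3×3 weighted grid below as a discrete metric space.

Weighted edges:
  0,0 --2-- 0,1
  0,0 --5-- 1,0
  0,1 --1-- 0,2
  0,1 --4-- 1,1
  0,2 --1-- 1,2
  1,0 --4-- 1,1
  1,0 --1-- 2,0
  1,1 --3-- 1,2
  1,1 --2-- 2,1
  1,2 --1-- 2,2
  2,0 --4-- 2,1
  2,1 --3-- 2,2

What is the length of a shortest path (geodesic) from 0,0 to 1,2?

Shortest path: 0,0 → 0,1 → 0,2 → 1,2, total weight = 4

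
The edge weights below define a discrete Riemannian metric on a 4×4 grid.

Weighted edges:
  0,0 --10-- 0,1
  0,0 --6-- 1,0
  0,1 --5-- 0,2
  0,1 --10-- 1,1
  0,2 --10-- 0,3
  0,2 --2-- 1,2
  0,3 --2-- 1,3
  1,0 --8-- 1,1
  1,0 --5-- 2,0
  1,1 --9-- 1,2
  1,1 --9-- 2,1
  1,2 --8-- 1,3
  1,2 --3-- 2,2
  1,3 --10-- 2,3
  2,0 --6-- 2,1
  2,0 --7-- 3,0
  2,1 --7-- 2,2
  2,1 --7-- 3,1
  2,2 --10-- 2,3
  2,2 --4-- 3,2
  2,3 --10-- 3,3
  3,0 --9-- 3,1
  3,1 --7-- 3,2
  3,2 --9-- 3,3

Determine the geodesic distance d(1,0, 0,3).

Shortest path: 1,0 → 1,1 → 1,2 → 1,3 → 0,3, total weight = 27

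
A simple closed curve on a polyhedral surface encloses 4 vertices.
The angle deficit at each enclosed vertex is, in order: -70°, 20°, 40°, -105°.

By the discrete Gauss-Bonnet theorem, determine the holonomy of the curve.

Holonomy = total enclosed curvature = (-70°) + 20° + 40° + (-105°) = -115°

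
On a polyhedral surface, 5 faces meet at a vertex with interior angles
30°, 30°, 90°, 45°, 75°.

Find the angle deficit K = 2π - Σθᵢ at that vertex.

Sum of angles = 270°. K = 360° - 270° = 90°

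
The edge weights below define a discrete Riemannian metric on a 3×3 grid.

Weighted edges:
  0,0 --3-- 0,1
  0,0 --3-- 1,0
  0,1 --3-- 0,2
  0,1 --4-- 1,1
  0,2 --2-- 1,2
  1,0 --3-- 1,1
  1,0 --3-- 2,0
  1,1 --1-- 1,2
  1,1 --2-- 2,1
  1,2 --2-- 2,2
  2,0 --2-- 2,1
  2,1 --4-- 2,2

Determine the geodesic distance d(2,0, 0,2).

Shortest path: 2,0 → 2,1 → 1,1 → 1,2 → 0,2, total weight = 7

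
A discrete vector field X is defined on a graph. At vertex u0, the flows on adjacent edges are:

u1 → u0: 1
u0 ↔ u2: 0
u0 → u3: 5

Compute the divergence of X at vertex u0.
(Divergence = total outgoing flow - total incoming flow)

Divergence = sum of outgoing flows = (-1) + 0 + 5 = 4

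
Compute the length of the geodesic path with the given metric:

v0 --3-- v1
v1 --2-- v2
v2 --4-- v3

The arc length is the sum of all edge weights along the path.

Arc length = 3 + 2 + 4 = 9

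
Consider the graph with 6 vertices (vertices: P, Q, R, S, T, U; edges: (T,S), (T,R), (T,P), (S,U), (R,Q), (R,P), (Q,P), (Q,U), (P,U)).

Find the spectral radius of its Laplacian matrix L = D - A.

Degrees: deg(P) = 4, deg(Q) = 3, deg(R) = 3, deg(S) = 2, deg(T) = 3, deg(U) = 3.
L = D − A with rows/columns ordered (P, Q, R, S, T, U):
  [ 4, -1, -1,  0, -1, -1]
  [-1,  3, -1,  0,  0, -1]
  [-1, -1,  3,  0, -1,  0]
  [ 0,  0,  0,  2, -1, -1]
  [-1,  0, -1, -1,  3,  0]
  [-1, -1,  0, -1,  0,  3]
Characteristic polynomial: det(λI − L) = λ(λ² − 7λ + 9)(λ² − 7λ + 11)(λ − 4).
Roots: λ = 0; (λ² − 7λ + 9) = 0 ⇒ λ = (7 ± √13)/2 ≈ 1.6972, 5.3028; (λ² − 7λ + 11) = 0 ⇒ λ = (7 ± √5)/2 ≈ 2.382, 4.618; (λ − 4) = 0 ⇒ λ = 4.
(Check: the roots sum (with multiplicity) to 18, matching trace L = Σdeg = 2·9 = 18.)
Laplacian eigenvalues: [0.0, 1.6972, 2.382, 4.0, 4.618, 5.3028]. Largest eigenvalue (spectral radius) = 5.3028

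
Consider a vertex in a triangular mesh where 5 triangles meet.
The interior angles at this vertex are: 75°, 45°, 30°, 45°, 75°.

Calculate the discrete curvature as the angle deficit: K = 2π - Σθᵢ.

Sum of angles = 270°. K = 360° - 270° = 90°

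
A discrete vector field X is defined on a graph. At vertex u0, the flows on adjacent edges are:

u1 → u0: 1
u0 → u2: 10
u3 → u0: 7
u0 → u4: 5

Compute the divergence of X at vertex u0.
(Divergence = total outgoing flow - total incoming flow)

Divergence = sum of outgoing flows = (-1) + 10 + (-7) + 5 = 7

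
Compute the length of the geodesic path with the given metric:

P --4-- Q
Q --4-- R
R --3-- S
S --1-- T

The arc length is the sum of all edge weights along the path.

Arc length = 4 + 4 + 3 + 1 = 12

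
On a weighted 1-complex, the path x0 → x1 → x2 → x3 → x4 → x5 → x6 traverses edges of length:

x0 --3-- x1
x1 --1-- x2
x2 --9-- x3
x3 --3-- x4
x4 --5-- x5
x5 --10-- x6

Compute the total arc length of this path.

Arc length = 3 + 1 + 9 + 3 + 5 + 10 = 31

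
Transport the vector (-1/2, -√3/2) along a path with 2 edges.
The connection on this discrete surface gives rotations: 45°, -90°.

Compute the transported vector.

Total rotation: 45° + (-90°) = -45°. Final vector: (-0.9659, -0.2588)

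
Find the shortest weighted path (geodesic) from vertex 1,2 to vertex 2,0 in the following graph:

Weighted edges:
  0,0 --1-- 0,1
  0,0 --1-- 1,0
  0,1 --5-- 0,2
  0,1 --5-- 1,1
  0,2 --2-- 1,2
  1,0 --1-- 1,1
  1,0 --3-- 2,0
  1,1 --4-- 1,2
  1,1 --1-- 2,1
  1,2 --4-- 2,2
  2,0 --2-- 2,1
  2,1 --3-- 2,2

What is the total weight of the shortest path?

Shortest path: 1,2 → 1,1 → 2,1 → 2,0, total weight = 7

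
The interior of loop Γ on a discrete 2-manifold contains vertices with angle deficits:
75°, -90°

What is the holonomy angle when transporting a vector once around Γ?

Holonomy = total enclosed curvature = 75° + (-90°) = -15°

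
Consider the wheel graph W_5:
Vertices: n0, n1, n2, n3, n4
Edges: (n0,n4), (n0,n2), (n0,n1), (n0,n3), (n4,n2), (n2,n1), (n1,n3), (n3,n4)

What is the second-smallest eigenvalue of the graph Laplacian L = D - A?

The wheel W_5 is the join K_1 ∨ C_4 (a hub joined to every vertex of a cycle of length 4). For a join G ∨ H (G on p vertices, H on q vertices) the Laplacian spectrum is 0, p+q, the eigenvalues of L(G) other than one 0 each shifted by +q, and the eigenvalues of L(H) other than one 0 each shifted by +p. With G = K_1 (p = 1, nothing left after dropping its 0) and H = C_4 (q = 4, eigenvalues 2 − 2cos(2πk/4), k = 0, …, 3; drop k = 0), the spectrum of W_5 is 0, 5, and 1 + (2 − 2cos(2πk/4)) = 3 − 2cos(2πk/4) for k = 1, …, 3:
k=1: 3 − 2cos(π/2) = 3.0; k=2: 3 − 2cos(π) = 5.0; k=3: 3 − 2cos(3π/2) = 3.0.
Laplacian eigenvalues: [0.0, 3.0, 3.0, 5.0, 5.0]. Algebraic connectivity (smallest non-zero eigenvalue) = 3.0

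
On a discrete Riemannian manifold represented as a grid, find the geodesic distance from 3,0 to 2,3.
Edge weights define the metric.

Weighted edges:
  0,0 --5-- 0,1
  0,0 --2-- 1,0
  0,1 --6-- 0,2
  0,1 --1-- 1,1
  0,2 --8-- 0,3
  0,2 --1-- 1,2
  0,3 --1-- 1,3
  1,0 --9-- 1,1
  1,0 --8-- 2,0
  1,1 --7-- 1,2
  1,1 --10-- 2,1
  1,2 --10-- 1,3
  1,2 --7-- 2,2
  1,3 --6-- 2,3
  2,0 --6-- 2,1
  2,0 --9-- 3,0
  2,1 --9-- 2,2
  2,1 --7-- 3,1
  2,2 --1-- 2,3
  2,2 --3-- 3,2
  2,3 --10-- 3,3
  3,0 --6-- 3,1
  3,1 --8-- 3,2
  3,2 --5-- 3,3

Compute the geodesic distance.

Shortest path: 3,0 → 3,1 → 3,2 → 2,2 → 2,3, total weight = 18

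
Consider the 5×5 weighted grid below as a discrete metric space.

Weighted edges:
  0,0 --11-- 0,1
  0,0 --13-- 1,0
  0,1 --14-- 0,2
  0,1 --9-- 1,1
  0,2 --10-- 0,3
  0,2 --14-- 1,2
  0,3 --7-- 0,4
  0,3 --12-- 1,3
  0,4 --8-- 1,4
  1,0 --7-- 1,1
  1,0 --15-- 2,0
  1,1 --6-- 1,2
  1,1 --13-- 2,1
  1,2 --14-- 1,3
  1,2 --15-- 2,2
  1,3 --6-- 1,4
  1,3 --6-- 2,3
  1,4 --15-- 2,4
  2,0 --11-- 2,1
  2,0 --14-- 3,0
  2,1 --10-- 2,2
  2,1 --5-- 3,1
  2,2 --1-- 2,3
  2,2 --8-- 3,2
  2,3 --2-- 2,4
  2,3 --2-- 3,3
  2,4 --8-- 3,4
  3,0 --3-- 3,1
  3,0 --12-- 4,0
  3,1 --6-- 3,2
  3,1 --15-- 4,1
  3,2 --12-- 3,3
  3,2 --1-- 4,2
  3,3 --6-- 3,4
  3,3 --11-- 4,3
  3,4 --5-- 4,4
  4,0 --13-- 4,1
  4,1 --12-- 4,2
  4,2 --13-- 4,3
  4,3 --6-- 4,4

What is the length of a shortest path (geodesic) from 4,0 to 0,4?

Shortest path: 4,0 → 3,0 → 3,1 → 3,2 → 2,2 → 2,3 → 1,3 → 1,4 → 0,4, total weight = 50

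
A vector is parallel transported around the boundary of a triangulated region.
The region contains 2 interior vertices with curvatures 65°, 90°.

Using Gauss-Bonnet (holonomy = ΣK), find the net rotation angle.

Holonomy = total enclosed curvature = 65° + 90° = 155°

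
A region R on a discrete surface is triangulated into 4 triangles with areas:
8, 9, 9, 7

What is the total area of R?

8 + 9 + 9 + 7 = 33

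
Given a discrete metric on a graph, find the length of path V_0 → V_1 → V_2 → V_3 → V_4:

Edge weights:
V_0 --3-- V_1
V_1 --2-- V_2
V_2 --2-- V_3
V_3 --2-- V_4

Arc length = 3 + 2 + 2 + 2 = 9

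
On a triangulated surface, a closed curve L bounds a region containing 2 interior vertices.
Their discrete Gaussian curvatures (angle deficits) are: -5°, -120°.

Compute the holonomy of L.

Holonomy = total enclosed curvature = (-5°) + (-120°) = -125°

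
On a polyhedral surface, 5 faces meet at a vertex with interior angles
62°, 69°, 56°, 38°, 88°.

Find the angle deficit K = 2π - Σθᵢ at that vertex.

Sum of angles = 313°. K = 360° - 313° = 47° = 47π/180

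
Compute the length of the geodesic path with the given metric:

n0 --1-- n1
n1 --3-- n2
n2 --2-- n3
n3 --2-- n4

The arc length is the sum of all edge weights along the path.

Arc length = 1 + 3 + 2 + 2 = 8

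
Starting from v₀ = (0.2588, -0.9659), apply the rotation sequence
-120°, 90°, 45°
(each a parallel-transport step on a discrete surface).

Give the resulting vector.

Total rotation: (-120°) + 90° + 45° = 15°. Final vector: (0.5000, -0.8660)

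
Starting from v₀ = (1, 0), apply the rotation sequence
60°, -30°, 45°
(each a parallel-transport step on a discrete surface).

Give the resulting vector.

Total rotation: 60° + (-30°) + 45° = 75°. Final vector: (0.2588, 0.9659)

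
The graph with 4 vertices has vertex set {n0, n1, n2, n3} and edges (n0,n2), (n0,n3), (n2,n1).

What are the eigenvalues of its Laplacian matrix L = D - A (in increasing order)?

Degrees: deg(n0) = 2, deg(n1) = 1, deg(n2) = 2, deg(n3) = 1.
L = D − A with rows/columns ordered (n0, n1, n2, n3):
  [ 2,  0, -1, -1]
  [ 0,  1, -1,  0]
  [-1, -1,  2,  0]
  [-1,  0,  0,  1]
Characteristic polynomial: det(λI − L) = λ(λ² − 4λ + 2)(λ − 2).
Roots: λ = 0; (λ² − 4λ + 2) = 0 ⇒ λ = 2 ± √2 ≈ 0.5858, 3.4142; (λ − 2) = 0 ⇒ λ = 2.
(Check: the roots sum (with multiplicity) to 6, matching trace L = Σdeg = 2·3 = 6.)
Laplacian eigenvalues (increasing order): [0.0, 0.5858, 2.0, 3.4142]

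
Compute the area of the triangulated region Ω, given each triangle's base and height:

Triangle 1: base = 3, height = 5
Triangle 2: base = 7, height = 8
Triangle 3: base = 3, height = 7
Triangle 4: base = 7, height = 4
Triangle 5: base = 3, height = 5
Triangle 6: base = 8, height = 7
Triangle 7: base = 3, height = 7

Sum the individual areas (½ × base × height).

(1/2)×3×5 + (1/2)×7×8 + (1/2)×3×7 + (1/2)×7×4 + (1/2)×3×5 + (1/2)×8×7 + (1/2)×3×7 = 106.0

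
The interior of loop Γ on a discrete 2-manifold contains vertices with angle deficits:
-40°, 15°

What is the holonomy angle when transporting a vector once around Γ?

Holonomy = total enclosed curvature = (-40°) + 15° = -25°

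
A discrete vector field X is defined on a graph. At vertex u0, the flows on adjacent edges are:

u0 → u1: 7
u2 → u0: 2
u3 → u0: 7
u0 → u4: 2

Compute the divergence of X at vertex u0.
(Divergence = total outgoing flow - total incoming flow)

Divergence = sum of outgoing flows = 7 + (-2) + (-7) + 2 = 0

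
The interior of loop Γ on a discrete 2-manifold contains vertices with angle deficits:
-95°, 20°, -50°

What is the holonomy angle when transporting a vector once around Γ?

Holonomy = total enclosed curvature = (-95°) + 20° + (-50°) = -125°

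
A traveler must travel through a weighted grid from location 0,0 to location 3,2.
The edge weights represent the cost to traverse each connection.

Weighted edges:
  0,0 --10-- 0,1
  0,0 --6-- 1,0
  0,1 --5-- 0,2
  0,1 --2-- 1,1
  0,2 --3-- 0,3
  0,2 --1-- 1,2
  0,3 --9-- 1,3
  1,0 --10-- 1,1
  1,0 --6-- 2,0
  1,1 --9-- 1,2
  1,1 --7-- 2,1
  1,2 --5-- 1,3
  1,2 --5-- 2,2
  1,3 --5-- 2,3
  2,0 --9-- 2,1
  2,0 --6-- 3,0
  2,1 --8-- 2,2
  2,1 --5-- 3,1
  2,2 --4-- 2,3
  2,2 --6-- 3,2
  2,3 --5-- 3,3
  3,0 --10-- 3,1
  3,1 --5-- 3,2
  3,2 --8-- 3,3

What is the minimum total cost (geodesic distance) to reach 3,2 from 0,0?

Shortest path: 0,0 → 0,1 → 0,2 → 1,2 → 2,2 → 3,2, total weight = 27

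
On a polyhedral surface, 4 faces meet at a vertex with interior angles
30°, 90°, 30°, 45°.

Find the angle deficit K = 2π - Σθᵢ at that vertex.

Sum of angles = 195°. K = 360° - 195° = 165°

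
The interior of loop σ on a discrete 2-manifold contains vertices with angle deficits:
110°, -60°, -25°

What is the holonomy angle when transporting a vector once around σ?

Holonomy = total enclosed curvature = 110° + (-60°) + (-25°) = 25°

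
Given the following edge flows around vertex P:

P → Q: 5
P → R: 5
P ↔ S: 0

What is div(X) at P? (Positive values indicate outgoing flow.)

Divergence = sum of outgoing flows = 5 + 5 + 0 = 10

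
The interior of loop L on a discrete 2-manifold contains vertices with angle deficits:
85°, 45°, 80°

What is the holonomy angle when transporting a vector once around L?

Holonomy = total enclosed curvature = 85° + 45° + 80° = 210°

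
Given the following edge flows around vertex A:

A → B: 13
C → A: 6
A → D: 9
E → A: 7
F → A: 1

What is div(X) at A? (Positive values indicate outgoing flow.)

Divergence = sum of outgoing flows = 13 + (-6) + 9 + (-7) + (-1) = 8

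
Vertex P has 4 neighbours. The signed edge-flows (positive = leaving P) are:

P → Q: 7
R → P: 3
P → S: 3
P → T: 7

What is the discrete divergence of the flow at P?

Divergence = sum of outgoing flows = 7 + (-3) + 3 + 7 = 14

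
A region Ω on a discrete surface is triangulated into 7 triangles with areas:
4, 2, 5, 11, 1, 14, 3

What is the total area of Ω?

4 + 2 + 5 + 11 + 1 + 14 + 3 = 40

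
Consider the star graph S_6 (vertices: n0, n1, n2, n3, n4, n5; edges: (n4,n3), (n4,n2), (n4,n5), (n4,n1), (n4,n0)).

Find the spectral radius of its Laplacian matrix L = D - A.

The star S_6 is the complete bipartite graph K_{1,5} (one hub of degree 5, 5 leaves of degree 1). The Laplacian spectrum of K_{p,q} is 0, p (multiplicity q−1), q (multiplicity p−1), p+q. With p = 1, q = 5: 0 once, 1 with multiplicity 4, and 6 once. (Check: trace L = sum of degrees = 10 = 4·1 + 6.)
Laplacian eigenvalues: [0.0, 1.0, 1.0, 1.0, 1.0, 6.0]. Largest eigenvalue (spectral radius) = 6.0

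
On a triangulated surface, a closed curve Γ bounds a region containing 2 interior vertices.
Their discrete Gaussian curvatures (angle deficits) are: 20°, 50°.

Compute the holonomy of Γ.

Holonomy = total enclosed curvature = 20° + 50° = 70°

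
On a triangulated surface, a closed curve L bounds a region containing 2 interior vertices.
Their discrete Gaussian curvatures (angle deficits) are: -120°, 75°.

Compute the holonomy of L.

Holonomy = total enclosed curvature = (-120°) + 75° = -45°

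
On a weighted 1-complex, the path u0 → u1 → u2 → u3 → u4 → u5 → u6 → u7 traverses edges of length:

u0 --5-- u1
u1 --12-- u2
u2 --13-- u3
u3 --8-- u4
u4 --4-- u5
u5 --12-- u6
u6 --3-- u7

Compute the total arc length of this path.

Arc length = 5 + 12 + 13 + 8 + 4 + 12 + 3 = 57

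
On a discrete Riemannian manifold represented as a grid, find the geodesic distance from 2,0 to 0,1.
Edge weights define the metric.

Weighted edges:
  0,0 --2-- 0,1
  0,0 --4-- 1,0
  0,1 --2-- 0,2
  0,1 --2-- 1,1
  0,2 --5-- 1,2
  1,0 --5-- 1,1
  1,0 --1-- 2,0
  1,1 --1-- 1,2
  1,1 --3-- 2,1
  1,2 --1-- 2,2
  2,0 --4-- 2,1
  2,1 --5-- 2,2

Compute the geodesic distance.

Shortest path: 2,0 → 1,0 → 0,0 → 0,1, total weight = 7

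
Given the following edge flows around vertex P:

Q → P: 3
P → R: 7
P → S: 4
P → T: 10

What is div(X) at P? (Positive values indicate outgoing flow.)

Divergence = sum of outgoing flows = (-3) + 7 + 4 + 10 = 18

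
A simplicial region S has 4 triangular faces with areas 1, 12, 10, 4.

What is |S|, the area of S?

1 + 12 + 10 + 4 = 27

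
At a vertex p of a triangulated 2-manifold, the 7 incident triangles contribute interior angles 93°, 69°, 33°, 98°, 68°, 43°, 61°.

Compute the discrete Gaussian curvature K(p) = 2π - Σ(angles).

Sum of angles = 465°. K = 360° - 465° = -105° = -7π/12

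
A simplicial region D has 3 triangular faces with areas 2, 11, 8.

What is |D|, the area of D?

2 + 11 + 8 = 21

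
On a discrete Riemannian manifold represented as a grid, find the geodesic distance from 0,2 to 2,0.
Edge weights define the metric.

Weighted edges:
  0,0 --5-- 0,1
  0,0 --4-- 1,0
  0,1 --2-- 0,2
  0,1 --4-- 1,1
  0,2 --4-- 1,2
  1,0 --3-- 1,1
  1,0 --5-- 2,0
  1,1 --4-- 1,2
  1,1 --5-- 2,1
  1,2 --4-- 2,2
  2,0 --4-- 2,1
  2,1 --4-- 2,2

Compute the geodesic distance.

Shortest path: 0,2 → 0,1 → 1,1 → 1,0 → 2,0, total weight = 14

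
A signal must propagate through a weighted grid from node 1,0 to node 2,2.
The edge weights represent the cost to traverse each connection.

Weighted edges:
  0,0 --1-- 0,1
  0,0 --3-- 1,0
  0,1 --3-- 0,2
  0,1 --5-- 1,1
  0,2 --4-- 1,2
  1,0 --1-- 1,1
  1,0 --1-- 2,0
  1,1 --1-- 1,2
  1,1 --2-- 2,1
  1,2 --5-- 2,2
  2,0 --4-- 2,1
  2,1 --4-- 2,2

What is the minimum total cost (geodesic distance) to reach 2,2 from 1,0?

Shortest path: 1,0 → 1,1 → 1,2 → 2,2, total weight = 7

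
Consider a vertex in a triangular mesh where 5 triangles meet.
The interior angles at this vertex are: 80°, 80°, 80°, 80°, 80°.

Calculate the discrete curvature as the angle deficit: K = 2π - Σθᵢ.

Sum of angles = 400°. K = 360° - 400° = -40°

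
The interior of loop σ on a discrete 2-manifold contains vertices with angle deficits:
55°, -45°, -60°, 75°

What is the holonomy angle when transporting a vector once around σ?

Holonomy = total enclosed curvature = 55° + (-45°) + (-60°) + 75° = 25°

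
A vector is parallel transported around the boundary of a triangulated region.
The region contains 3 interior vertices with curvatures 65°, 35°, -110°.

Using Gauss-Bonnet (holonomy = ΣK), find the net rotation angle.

Holonomy = total enclosed curvature = 65° + 35° + (-110°) = -10°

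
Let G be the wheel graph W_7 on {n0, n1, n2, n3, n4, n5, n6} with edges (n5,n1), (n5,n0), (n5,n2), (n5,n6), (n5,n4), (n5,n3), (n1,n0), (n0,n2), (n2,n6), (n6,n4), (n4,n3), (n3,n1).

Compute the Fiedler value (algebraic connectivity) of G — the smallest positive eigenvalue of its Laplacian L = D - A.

The wheel W_7 is the join K_1 ∨ C_6 (a hub joined to every vertex of a cycle of length 6). For a join G ∨ H (G on p vertices, H on q vertices) the Laplacian spectrum is 0, p+q, the eigenvalues of L(G) other than one 0 each shifted by +q, and the eigenvalues of L(H) other than one 0 each shifted by +p. With G = K_1 (p = 1, nothing left after dropping its 0) and H = C_6 (q = 6, eigenvalues 2 − 2cos(2πk/6), k = 0, …, 5; drop k = 0), the spectrum of W_7 is 0, 7, and 1 + (2 − 2cos(2πk/6)) = 3 − 2cos(2πk/6) for k = 1, …, 5:
k=1: 3 − 2cos(π/3) = 2.0; k=2: 3 − 2cos(2π/3) = 4.0; k=3: 3 − 2cos(π) = 5.0; k=4: 3 − 2cos(4π/3) = 4.0; k=5: 3 − 2cos(5π/3) = 2.0.
Laplacian eigenvalues: [0.0, 2.0, 2.0, 4.0, 4.0, 5.0, 7.0]. Algebraic connectivity (smallest non-zero eigenvalue) = 2.0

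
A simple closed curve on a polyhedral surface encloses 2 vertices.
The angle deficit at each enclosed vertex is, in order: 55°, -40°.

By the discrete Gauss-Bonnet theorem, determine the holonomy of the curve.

Holonomy = total enclosed curvature = 55° + (-40°) = 15°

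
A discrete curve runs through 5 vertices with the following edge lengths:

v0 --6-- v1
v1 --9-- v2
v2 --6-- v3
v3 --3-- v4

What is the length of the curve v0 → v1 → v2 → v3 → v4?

Arc length = 6 + 9 + 6 + 3 = 24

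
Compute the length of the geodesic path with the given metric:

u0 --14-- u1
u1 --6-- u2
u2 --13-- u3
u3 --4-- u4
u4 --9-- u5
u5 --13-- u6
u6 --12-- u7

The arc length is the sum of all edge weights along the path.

Arc length = 14 + 6 + 13 + 4 + 9 + 13 + 12 = 71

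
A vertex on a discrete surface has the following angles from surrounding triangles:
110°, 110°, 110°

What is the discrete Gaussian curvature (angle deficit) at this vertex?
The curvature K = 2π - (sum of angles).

Sum of angles = 330°. K = 360° - 330° = 30° = π/6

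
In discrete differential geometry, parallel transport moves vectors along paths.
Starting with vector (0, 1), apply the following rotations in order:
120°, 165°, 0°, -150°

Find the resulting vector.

Total rotation: 120° + 165° + 0° + (-150°) = 135°. Final vector: (-0.7071, -0.7071)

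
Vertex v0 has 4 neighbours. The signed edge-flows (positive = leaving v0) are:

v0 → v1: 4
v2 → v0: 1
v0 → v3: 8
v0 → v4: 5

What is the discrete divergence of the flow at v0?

Divergence = sum of outgoing flows = 4 + (-1) + 8 + 5 = 16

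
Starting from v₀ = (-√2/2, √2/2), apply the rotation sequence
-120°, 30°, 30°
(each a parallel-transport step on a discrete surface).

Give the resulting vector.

Total rotation: (-120°) + 30° + 30° = -60°. Final vector: (0.2588, 0.9659)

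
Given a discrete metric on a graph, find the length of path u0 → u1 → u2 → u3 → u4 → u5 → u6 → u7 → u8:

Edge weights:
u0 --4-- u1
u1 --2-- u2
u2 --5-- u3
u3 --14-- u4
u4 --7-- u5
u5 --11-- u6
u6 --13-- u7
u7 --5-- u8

Arc length = 4 + 2 + 5 + 14 + 7 + 11 + 13 + 5 = 61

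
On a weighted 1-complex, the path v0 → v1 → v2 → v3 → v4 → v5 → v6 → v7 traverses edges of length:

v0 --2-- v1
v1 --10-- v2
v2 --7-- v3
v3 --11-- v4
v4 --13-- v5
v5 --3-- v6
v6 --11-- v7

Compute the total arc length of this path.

Arc length = 2 + 10 + 7 + 11 + 13 + 3 + 11 = 57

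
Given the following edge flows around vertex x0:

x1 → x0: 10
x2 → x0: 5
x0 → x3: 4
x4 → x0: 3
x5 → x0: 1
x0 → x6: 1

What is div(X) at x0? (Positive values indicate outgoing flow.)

Divergence = sum of outgoing flows = (-10) + (-5) + 4 + (-3) + (-1) + 1 = -14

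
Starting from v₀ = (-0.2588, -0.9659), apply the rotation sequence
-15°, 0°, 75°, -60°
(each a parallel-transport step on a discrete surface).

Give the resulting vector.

Total rotation: (-15°) + 0° + 75° + (-60°) = 0°. Final vector: (-0.2588, -0.9659)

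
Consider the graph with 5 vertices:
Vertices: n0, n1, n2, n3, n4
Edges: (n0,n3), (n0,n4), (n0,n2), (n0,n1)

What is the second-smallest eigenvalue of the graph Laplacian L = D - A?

Degrees: deg(n0) = 4, deg(n1) = 1, deg(n2) = 1, deg(n3) = 1, deg(n4) = 1.
L = D − A with rows/columns ordered (n0, n1, n2, n3, n4):
  [ 4, -1, -1, -1, -1]
  [-1,  1,  0,  0,  0]
  [-1,  0,  1,  0,  0]
  [-1,  0,  0,  1,  0]
  [-1,  0,  0,  0,  1]
Characteristic polynomial: det(λI − L) = λ(λ − 1)³(λ − 5).
Roots: λ = 0; (λ − 1) = 0 ⇒ λ = 1 (multiplicity 3); (λ − 5) = 0 ⇒ λ = 5.
(Check: the roots sum (with multiplicity) to 8, matching trace L = Σdeg = 2·4 = 8.)
Laplacian eigenvalues: [0.0, 1.0, 1.0, 1.0, 5.0]. Algebraic connectivity (smallest non-zero eigenvalue) = 1.0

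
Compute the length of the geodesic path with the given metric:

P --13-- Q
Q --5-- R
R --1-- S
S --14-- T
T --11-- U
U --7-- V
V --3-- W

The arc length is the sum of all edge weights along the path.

Arc length = 13 + 5 + 1 + 14 + 11 + 7 + 3 = 54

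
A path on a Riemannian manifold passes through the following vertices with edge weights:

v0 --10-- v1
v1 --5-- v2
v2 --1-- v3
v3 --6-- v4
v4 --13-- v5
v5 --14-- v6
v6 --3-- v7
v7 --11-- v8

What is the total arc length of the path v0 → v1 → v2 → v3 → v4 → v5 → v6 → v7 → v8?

Arc length = 10 + 5 + 1 + 6 + 13 + 14 + 3 + 11 = 63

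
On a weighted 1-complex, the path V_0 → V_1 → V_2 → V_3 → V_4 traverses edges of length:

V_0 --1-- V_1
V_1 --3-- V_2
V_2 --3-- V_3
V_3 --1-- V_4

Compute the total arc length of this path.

Arc length = 1 + 3 + 3 + 1 = 8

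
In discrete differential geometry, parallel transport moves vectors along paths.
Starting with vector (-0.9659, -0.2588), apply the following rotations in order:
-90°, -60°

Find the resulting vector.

Total rotation: (-90°) + (-60°) = -150°. Final vector: (0.7071, 0.7071)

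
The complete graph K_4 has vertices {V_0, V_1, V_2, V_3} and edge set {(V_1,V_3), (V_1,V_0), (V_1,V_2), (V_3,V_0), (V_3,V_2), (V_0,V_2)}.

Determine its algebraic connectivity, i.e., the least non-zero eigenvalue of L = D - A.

For the complete graph K_n, L = nI − J (J = all-ones matrix). J has eigenvalues n (once, eigenvector 𝟙) and 0 (multiplicity n−1), so L has eigenvalues 0 (once) and n (multiplicity n−1). Here n = 4: eigenvalue 0 once and 4 with multiplicity 3.
Laplacian eigenvalues: [0.0, 4.0, 4.0, 4.0]. Algebraic connectivity (smallest non-zero eigenvalue) = 4.0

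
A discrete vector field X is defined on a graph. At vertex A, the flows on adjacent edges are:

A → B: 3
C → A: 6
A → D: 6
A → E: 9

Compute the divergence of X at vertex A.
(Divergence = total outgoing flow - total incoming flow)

Divergence = sum of outgoing flows = 3 + (-6) + 6 + 9 = 12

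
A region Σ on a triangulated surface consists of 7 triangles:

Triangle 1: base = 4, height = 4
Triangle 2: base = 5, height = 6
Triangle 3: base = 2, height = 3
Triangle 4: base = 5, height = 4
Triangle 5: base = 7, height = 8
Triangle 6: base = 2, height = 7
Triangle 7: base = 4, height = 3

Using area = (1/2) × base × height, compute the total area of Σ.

(1/2)×4×4 + (1/2)×5×6 + (1/2)×2×3 + (1/2)×5×4 + (1/2)×7×8 + (1/2)×2×7 + (1/2)×4×3 = 77.0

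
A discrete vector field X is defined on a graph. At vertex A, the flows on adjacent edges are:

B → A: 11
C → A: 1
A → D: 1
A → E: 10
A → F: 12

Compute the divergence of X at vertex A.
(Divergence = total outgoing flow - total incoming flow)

Divergence = sum of outgoing flows = (-11) + (-1) + 1 + 10 + 12 = 11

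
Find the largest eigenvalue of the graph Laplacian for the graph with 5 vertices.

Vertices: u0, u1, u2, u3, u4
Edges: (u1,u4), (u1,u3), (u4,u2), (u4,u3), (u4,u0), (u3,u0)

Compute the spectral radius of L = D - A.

Degrees: deg(u0) = 2, deg(u1) = 2, deg(u2) = 1, deg(u3) = 3, deg(u4) = 4.
L = D − A with rows/columns ordered (u0, u1, u2, u3, u4):
  [ 2,  0,  0, -1, -1]
  [ 0,  2,  0, -1, -1]
  [ 0,  0,  1,  0, -1]
  [-1, -1,  0,  3, -1]
  [-1, -1, -1, -1,  4]
Characteristic polynomial: det(λI − L) = λ(λ − 1)(λ − 2)(λ − 4)(λ − 5).
Roots: λ = 0; (λ − 1) = 0 ⇒ λ = 1; (λ − 2) = 0 ⇒ λ = 2; (λ − 4) = 0 ⇒ λ = 4; (λ − 5) = 0 ⇒ λ = 5.
(Check: the roots sum (with multiplicity) to 12, matching trace L = Σdeg = 2·6 = 12.)
Laplacian eigenvalues: [0.0, 1.0, 2.0, 4.0, 5.0]. Largest eigenvalue (spectral radius) = 5.0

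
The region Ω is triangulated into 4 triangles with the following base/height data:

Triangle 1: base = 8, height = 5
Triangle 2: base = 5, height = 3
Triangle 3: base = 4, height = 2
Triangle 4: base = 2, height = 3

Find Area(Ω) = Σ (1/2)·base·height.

(1/2)×8×5 + (1/2)×5×3 + (1/2)×4×2 + (1/2)×2×3 = 34.5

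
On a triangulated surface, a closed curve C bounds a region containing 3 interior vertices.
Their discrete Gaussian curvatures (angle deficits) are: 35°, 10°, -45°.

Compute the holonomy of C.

Holonomy = total enclosed curvature = 35° + 10° + (-45°) = 0°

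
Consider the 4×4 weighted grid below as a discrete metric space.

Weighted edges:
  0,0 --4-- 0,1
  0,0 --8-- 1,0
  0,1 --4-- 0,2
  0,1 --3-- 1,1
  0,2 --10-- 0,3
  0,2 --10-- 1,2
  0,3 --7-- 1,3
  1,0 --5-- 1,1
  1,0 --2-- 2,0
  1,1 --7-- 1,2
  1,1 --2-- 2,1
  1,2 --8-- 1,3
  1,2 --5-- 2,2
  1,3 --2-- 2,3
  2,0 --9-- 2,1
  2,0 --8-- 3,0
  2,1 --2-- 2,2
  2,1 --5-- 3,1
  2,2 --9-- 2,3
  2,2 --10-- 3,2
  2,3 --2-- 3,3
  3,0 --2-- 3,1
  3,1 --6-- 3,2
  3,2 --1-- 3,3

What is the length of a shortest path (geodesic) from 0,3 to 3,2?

Shortest path: 0,3 → 1,3 → 2,3 → 3,3 → 3,2, total weight = 12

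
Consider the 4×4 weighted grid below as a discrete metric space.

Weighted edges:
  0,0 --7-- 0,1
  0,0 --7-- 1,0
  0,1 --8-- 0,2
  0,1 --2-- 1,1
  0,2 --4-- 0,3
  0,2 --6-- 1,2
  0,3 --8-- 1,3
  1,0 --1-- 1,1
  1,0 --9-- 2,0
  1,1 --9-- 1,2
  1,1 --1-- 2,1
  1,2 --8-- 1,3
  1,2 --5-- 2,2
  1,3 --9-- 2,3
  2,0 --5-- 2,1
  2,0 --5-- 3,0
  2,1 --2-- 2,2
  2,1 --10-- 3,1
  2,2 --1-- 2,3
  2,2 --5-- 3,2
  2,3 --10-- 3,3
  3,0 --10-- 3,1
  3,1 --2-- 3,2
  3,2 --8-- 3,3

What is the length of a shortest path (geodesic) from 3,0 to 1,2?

Shortest path: 3,0 → 2,0 → 2,1 → 2,2 → 1,2, total weight = 17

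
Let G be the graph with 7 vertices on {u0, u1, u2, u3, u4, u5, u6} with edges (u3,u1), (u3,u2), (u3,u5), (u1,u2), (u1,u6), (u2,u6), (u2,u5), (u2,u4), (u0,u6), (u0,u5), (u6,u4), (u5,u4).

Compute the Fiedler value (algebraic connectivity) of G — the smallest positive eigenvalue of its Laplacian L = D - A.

Degrees: deg(u0) = 2, deg(u1) = 3, deg(u2) = 5, deg(u3) = 3, deg(u4) = 3, deg(u5) = 4, deg(u6) = 4.
L = D − A with rows/columns ordered (u0, u1, u2, u3, u4, u5, u6):
  [ 2,  0,  0,  0,  0, -1, -1]
  [ 0,  3, -1, -1,  0,  0, -1]
  [ 0, -1,  5, -1, -1, -1, -1]
  [ 0, -1, -1,  3,  0, -1,  0]
  [ 0,  0, -1,  0,  3, -1, -1]
  [-1,  0, -1, -1, -1,  4,  0]
  [-1, -1, -1,  0, -1,  0,  4]
Characteristic polynomial: det(λI − L) = λ(λ² − 8λ + 11)(λ² − 8λ + 14)(λ − 3)(λ − 5).
Roots: λ = 0; (λ² − 8λ + 11) = 0 ⇒ λ = 4 ± √5 ≈ 1.7639, 6.2361; (λ² − 8λ + 14) = 0 ⇒ λ = 4 ± √2 ≈ 2.5858, 5.4142; (λ − 3) = 0 ⇒ λ = 3; (λ − 5) = 0 ⇒ λ = 5.
(Check: the roots sum (with multiplicity) to 24, matching trace L = Σdeg = 2·12 = 24.)
Laplacian eigenvalues: [0.0, 1.7639, 2.5858, 3.0, 5.0, 5.4142, 6.2361]. Algebraic connectivity (smallest non-zero eigenvalue) = 1.7639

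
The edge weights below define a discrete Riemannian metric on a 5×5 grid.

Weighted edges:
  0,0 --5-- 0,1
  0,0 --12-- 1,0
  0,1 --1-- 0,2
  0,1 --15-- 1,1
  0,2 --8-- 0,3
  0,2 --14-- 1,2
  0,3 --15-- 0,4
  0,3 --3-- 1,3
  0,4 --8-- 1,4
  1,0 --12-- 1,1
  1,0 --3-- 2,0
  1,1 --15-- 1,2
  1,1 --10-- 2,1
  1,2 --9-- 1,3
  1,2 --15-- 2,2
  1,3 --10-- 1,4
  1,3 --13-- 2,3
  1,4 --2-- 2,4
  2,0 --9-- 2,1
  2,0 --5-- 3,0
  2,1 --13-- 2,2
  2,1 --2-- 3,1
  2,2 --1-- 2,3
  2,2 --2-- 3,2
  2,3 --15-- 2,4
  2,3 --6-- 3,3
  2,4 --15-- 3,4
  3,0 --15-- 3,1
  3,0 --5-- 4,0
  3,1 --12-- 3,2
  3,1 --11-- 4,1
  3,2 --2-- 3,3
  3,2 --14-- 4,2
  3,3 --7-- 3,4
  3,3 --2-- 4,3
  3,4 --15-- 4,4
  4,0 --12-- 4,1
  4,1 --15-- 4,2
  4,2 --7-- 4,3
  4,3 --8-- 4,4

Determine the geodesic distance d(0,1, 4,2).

Shortest path: 0,1 → 0,2 → 0,3 → 1,3 → 2,3 → 2,2 → 3,2 → 3,3 → 4,3 → 4,2, total weight = 39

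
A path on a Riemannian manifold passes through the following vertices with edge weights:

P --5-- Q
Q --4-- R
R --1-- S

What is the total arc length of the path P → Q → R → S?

Arc length = 5 + 4 + 1 = 10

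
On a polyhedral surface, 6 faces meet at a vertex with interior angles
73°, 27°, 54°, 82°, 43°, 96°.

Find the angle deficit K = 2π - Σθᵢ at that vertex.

Sum of angles = 375°. K = 360° - 375° = -15° = -π/12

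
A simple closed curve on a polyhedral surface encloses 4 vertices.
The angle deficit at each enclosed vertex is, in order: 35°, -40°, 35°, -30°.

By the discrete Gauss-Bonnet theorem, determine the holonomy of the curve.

Holonomy = total enclosed curvature = 35° + (-40°) + 35° + (-30°) = 0°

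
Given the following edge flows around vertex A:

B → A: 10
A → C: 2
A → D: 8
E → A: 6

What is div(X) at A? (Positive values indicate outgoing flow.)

Divergence = sum of outgoing flows = (-10) + 2 + 8 + (-6) = -6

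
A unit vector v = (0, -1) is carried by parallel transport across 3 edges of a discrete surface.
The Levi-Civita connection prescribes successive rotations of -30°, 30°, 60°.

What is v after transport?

Total rotation: (-30°) + 30° + 60° = 60°. Final vector: (0.8660, -0.5000)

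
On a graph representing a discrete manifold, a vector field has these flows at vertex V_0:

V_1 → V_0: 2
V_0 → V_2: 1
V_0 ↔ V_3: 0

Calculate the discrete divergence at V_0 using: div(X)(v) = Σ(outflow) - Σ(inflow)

Divergence = sum of outgoing flows = (-2) + 1 + 0 = -1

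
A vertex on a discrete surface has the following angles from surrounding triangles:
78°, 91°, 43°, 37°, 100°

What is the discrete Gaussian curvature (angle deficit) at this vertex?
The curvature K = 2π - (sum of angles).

Sum of angles = 349°. K = 360° - 349° = 11° = 11π/180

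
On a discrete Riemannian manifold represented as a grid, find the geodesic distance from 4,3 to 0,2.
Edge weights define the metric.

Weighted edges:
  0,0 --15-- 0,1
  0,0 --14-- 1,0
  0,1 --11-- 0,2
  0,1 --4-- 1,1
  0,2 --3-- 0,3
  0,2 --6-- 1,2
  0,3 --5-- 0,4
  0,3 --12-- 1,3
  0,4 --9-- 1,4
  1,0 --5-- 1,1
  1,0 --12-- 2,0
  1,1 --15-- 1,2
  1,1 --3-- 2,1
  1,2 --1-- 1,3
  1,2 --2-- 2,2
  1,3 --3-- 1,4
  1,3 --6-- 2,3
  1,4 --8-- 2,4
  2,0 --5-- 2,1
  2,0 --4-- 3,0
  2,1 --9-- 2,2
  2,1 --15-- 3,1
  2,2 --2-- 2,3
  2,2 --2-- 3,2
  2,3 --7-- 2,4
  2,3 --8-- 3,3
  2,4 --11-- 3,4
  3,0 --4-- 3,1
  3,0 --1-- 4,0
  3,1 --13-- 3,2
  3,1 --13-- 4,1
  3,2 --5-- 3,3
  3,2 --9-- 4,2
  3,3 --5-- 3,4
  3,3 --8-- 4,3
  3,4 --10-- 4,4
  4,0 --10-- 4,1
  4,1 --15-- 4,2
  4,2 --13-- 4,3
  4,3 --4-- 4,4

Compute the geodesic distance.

Shortest path: 4,3 → 3,3 → 3,2 → 2,2 → 1,2 → 0,2, total weight = 23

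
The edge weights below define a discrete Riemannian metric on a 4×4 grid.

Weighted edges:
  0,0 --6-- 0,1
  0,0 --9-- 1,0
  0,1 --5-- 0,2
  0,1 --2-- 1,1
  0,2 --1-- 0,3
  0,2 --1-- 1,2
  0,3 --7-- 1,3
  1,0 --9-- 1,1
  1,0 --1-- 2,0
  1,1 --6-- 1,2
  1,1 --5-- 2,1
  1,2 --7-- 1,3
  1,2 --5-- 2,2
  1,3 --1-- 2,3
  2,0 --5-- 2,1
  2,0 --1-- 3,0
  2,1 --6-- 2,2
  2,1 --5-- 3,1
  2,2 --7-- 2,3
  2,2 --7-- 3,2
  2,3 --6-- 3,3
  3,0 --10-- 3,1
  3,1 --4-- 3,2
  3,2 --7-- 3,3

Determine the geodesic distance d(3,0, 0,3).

Shortest path: 3,0 → 2,0 → 1,0 → 1,1 → 0,1 → 0,2 → 0,3, total weight = 19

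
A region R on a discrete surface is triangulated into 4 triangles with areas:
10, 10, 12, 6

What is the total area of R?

10 + 10 + 12 + 6 = 38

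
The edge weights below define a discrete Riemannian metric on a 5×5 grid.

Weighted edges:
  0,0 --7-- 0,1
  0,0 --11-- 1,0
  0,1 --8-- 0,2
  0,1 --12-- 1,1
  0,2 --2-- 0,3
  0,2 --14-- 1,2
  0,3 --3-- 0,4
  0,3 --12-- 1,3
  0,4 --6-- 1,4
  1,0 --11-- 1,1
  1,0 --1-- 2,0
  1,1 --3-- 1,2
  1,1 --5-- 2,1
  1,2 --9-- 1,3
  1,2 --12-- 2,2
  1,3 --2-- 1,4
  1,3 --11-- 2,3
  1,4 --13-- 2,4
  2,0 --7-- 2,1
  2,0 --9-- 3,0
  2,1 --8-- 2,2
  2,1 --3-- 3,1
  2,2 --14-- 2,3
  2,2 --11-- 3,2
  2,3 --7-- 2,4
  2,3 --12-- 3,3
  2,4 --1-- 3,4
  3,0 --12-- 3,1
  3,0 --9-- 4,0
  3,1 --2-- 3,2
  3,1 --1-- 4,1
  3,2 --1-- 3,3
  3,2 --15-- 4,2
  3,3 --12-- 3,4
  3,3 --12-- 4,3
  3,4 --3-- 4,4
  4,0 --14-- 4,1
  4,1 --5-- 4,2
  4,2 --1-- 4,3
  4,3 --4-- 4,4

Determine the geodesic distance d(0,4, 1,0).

Shortest path: 0,4 → 0,3 → 0,2 → 0,1 → 0,0 → 1,0, total weight = 31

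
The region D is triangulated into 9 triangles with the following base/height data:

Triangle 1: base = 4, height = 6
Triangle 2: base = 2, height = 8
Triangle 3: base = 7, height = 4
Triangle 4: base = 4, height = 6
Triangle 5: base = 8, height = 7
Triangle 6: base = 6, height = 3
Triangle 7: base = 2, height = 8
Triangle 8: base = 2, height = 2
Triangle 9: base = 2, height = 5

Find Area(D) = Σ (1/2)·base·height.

(1/2)×4×6 + (1/2)×2×8 + (1/2)×7×4 + (1/2)×4×6 + (1/2)×8×7 + (1/2)×6×3 + (1/2)×2×8 + (1/2)×2×2 + (1/2)×2×5 = 98.0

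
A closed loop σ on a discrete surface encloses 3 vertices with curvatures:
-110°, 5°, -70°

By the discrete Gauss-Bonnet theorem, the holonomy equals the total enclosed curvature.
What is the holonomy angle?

Holonomy = total enclosed curvature = (-110°) + 5° + (-70°) = -175°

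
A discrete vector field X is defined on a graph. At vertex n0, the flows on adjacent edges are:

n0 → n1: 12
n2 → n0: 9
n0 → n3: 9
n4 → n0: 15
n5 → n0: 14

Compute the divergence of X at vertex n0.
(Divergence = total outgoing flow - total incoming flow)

Divergence = sum of outgoing flows = 12 + (-9) + 9 + (-15) + (-14) = -17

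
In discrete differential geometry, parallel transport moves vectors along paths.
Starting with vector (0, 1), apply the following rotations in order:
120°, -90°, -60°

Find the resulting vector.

Total rotation: 120° + (-90°) + (-60°) = -30°. Final vector: (0.5000, 0.8660)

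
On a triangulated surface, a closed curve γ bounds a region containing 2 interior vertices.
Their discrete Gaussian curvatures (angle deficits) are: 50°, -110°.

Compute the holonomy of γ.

Holonomy = total enclosed curvature = 50° + (-110°) = -60°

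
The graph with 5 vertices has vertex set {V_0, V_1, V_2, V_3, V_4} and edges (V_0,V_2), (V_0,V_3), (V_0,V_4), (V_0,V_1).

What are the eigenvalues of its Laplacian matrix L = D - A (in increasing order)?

Degrees: deg(V_0) = 4, deg(V_1) = 1, deg(V_2) = 1, deg(V_3) = 1, deg(V_4) = 1.
L = D − A with rows/columns ordered (V_0, V_1, V_2, V_3, V_4):
  [ 4, -1, -1, -1, -1]
  [-1,  1,  0,  0,  0]
  [-1,  0,  1,  0,  0]
  [-1,  0,  0,  1,  0]
  [-1,  0,  0,  0,  1]
Characteristic polynomial: det(λI − L) = λ(λ − 1)³(λ − 5).
Roots: λ = 0; (λ − 1) = 0 ⇒ λ = 1 (multiplicity 3); (λ − 5) = 0 ⇒ λ = 5.
(Check: the roots sum (with multiplicity) to 8, matching trace L = Σdeg = 2·4 = 8.)
Laplacian eigenvalues (increasing order): [0.0, 1.0, 1.0, 1.0, 5.0]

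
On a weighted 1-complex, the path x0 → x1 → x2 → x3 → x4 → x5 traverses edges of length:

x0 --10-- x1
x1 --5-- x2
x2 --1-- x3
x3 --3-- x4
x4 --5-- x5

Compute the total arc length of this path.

Arc length = 10 + 5 + 1 + 3 + 5 = 24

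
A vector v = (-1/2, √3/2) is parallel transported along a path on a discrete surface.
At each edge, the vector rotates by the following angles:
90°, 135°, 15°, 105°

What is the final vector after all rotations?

Total rotation: 90° + 135° + 15° + 105° = 345° ≡ -15° (mod 360°). Final vector: (-0.2588, 0.9659)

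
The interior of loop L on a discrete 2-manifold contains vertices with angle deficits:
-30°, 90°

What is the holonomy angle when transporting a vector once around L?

Holonomy = total enclosed curvature = (-30°) + 90° = 60°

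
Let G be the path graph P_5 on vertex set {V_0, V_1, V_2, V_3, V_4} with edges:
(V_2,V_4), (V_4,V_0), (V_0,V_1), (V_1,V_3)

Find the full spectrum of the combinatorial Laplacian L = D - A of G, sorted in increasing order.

The path graph P_n has Laplacian eigenvalues λ_k = 2 − 2cos(kπ/n), k = 0, 1, …, n−1. Here n = 5:
k=0: 2 − 2cos(0) = 0.0; k=1: 2 − 2cos(π/5) = 0.382; k=2: 2 − 2cos(2π/5) = 1.382; k=3: 2 − 2cos(3π/5) = 2.618; k=4: 2 − 2cos(4π/5) = 3.618.
Laplacian eigenvalues (increasing order): [0.0, 0.382, 1.382, 2.618, 3.618]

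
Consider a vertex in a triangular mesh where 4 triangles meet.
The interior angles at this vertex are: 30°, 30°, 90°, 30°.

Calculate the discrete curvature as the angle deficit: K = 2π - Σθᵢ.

Sum of angles = 180°. K = 360° - 180° = 180° = π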